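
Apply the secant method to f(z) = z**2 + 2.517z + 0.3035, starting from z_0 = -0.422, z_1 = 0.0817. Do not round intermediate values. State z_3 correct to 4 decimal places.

-0.1294

Secant update: z_(k+1) = z_k − f(z_k)·(z_k − z_(k-1))/(f(z_k) − f(z_(k-1))).
f(z_0) = -0.580590, f(z_1) = 0.515814
z_2 = 0.081700 - (0.515814)·(0.081700 - -0.422000)/(0.515814 - (-0.580590)) = -0.155271; f(z_2) = -0.063207
z_3 = -0.155271 - (-0.063207)·(-0.155271 - 0.081700)/(-0.063207 - (0.515814)) = -0.129402; f(z_3) = -0.005461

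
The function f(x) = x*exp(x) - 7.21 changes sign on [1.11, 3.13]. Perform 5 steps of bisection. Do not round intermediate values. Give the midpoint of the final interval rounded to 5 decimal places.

1.52031

f(1.110000) = -3.841862, f(3.130000) = 64.385556 (opposite signs)
step 1: m = 2.120000, f(m) = 10.452011 > 0 → root in [1.110000, 2.120000]
step 2: m = 1.615000, f(m) = 0.910039 > 0 → root in [1.110000, 1.615000]
step 3: m = 1.362500, f(m) = -1.888149 < 0 → root in [1.362500, 1.615000]
step 4: m = 1.488750, f(m) = -0.612526 < 0 → root in [1.488750, 1.615000]
step 5: m = 1.551875, f(m) = 0.115335 > 0 → root in [1.488750, 1.551875]
Midpoint of [1.488750, 1.551875] = 1.520313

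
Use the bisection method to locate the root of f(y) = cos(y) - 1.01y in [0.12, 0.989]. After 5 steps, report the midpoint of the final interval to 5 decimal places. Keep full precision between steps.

f(0.120000) = 0.871609, f(0.989000) = -0.449364 (opposite signs)
step 1: m = 0.554500, f(m) = 0.290119 > 0 → root in [0.554500, 0.989000]
step 2: m = 0.771750, f(m) = -0.062776 < 0 → root in [0.554500, 0.771750]
step 3: m = 0.663125, f(m) = 0.118316 > 0 → root in [0.663125, 0.771750]
step 4: m = 0.717437, f(m) = 0.028881 > 0 → root in [0.717437, 0.771750]
step 5: m = 0.744594, f(m) = -0.016676 < 0 → root in [0.717437, 0.744594]
Midpoint of [0.717437, 0.744594] = 0.731016

0.73102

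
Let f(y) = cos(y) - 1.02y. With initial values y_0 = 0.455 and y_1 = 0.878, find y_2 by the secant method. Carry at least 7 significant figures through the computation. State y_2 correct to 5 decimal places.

0.72076

f(y_0) = 0.434161, f(y_1) = -0.256869
y_2 = 0.878000 - (-0.256869)·(0.878000 - 0.455000)/(-0.256869 - (0.434161)) = 0.720763; f(y_2) = 0.016124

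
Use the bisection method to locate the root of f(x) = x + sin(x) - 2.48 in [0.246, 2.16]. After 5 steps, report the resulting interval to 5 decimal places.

f(0.246000) = -1.990474, f(2.160000) = 0.511383 (opposite signs)
step 1: m = 1.203000, f(m) = -0.343878 < 0 → root in [1.203000, 2.160000]
step 2: m = 1.681500, f(m) = 0.195379 > 0 → root in [1.203000, 1.681500]
step 3: m = 1.442250, f(m) = -0.046001 < 0 → root in [1.442250, 1.681500]
step 4: m = 1.561875, f(m) = 0.081835 > 0 → root in [1.442250, 1.561875]
step 5: m = 1.502063, f(m) = 0.019701 > 0 → root in [1.442250, 1.502063]

[1.44225, 1.50206]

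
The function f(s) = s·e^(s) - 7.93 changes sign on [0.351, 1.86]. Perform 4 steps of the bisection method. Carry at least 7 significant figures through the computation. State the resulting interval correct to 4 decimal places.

f(0.351000) = -7.431409, f(1.860000) = 4.018150 (opposite signs)
step 1: m = 1.105500, f(m) = -4.590578 < 0 → root in [1.105500, 1.860000]
step 2: m = 1.482750, f(m) = -1.398423 < 0 → root in [1.482750, 1.860000]
step 3: m = 1.671375, f(m) = 0.960841 > 0 → root in [1.482750, 1.671375]
step 4: m = 1.577063, f(m) = -0.295889 < 0 → root in [1.577063, 1.671375]

[1.5771, 1.6714]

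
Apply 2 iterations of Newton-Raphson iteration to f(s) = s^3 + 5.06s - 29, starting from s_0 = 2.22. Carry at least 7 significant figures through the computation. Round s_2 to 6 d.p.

2.530514

f'(s) = 3s^2 + 5.06
s_0 = 2.220000: f = -6.825752, f' = 19.845200 → s_1 = 2.220000 - (-6.825752)/(19.845200) = 2.563950
s_1 = 2.563950: f = 0.828577, f' = 24.781515 → s_2 = 2.563950 - (0.828577)/(24.781515) = 2.530514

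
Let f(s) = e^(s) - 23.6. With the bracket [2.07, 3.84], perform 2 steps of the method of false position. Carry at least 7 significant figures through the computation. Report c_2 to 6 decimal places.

3.043689

f(2.070000) = -15.675177, f(3.840000) = 22.925474
step 1: c = 2.788772, f(c) = -7.338963 < 0 → new bracket [2.788772, 3.840000]
step 2: c = 3.043689, f(c) = -2.617494 < 0 → new bracket [3.043689, 3.840000]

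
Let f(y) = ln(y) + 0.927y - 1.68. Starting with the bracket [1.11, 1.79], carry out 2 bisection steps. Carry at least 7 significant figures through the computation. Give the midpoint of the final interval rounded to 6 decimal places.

1.365000

f(1.110000) = -0.546670, f(1.790000) = 0.561546 (opposite signs)
step 1: m = 1.450000, f(m) = 0.035714 > 0 → root in [1.110000, 1.450000]
step 2: m = 1.280000, f(m) = -0.246580 < 0 → root in [1.280000, 1.450000]
Midpoint of [1.280000, 1.450000] = 1.365000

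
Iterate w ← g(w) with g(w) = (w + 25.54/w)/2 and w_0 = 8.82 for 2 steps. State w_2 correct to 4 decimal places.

w_1 = g(8.820000) = 5.857846
w_2 = g(5.857846) = 5.108905

5.1089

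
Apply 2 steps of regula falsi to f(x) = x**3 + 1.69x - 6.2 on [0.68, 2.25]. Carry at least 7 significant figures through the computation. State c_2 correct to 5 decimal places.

1.43196

f(0.680000) = -4.736368, f(2.250000) = 8.993125
step 1: c = 1.221615, f(c) = -2.312403 < 0 → new bracket [1.221615, 2.250000]
step 2: c = 1.431958, f(c) = -0.843755 < 0 → new bracket [1.431958, 2.250000]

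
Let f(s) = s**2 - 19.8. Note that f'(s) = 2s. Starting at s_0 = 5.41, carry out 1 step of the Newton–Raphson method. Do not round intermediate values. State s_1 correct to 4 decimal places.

Newton update: s ← s − f(s)/f'(s).
s_0 = 5.410000: f = 9.468100, f' = 10.820000 → s_1 = 5.410000 - (9.468100)/(10.820000) = 4.534945

4.5349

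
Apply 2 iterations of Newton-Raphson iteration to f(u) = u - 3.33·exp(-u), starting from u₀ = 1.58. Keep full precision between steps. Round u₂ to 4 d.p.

f'(u) = 1 + 3.33·exp(-u)
u_0 = 1.580000: f = 0.894103, f' = 1.685897 → u_1 = 1.580000 - (0.894103)/(1.685897) = 1.049657
u_1 = 1.049657: f = -0.116034, f' = 2.165692 → u_2 = 1.049657 - (-0.116034)/(2.165692) = 1.103236

1.1032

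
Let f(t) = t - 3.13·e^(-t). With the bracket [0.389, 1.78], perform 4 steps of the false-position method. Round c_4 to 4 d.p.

f(0.389000) = -1.732308, f(1.780000) = 1.252163
step 1: c = 1.196393, f(c) = 0.250248 > 0 → new bracket [0.389000, 1.196393]
step 2: c = 1.094480, f(c) = 0.046826 > 0 → new bracket [0.389000, 1.094480]
step 3: c = 1.075912, f(c) = 0.008624 > 0 → new bracket [0.389000, 1.075912]
step 4: c = 1.072509, f(c) = 0.001583 > 0 → new bracket [0.389000, 1.072509]

1.0725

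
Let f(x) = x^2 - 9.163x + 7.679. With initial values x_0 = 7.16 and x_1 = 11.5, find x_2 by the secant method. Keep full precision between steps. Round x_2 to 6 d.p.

7.861535

Secant update: x_(k+1) = x_k − f(x_k)·(x_k − x_(k-1))/(f(x_k) − f(x_(k-1))).
f(x_0) = -6.662480, f(x_1) = 34.554500
x_2 = 11.500000 - (34.554500)·(11.500000 - 7.160000)/(34.554500 - (-6.662480)) = 7.861535; f(x_2) = -2.552511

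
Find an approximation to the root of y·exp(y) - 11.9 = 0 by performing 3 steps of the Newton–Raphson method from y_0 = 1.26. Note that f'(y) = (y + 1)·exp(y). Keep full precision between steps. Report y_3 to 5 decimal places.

1.86020

y_0 = 1.260000: f = -7.457969, f' = 7.967453 → y_1 = 1.260000 - (-7.457969)/(7.967453) = 2.196054
y_1 = 2.196054: f = 7.841375, f' = 28.730849 → y_2 = 2.196054 - (7.841375)/(28.730849) = 1.923129
y_2 = 1.923129: f = 1.258695, f' = 20.001030 → y_3 = 1.923129 - (1.258695)/(20.001030) = 1.860198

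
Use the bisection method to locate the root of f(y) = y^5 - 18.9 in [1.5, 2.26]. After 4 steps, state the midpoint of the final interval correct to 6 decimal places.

1.808750

f(1.500000) = -11.306250, f(2.260000) = 40.057926 (opposite signs)
step 1: m = 1.880000, f(m) = 4.584929 > 0 → root in [1.500000, 1.880000]
step 2: m = 1.690000, f(m) = -5.114151 < 0 → root in [1.690000, 1.880000]
step 3: m = 1.785000, f(m) = -0.778627 < 0 → root in [1.785000, 1.880000]
step 4: m = 1.832500, f(m) = 1.764263 > 0 → root in [1.785000, 1.832500]
Midpoint of [1.785000, 1.832500] = 1.808750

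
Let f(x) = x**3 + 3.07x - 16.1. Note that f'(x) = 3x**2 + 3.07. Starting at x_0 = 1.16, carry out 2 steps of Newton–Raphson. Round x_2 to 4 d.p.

2.2254

x_0 = 1.160000: f = -10.977904, f' = 7.106800 → x_1 = 1.160000 - (-10.977904)/(7.106800) = 2.704704
x_1 = 2.704704: f = 11.989503, f' = 25.016275 → x_2 = 2.704704 - (11.989503)/(25.016275) = 2.225436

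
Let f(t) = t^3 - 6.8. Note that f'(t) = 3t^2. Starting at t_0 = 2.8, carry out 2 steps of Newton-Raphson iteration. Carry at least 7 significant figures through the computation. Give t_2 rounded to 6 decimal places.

1.924916

t_0 = 2.800000: f = 15.152000, f' = 23.520000 → t_1 = 2.800000 - (15.152000)/(23.520000) = 2.155782
t_1 = 2.155782: f = 3.218777, f' = 13.942192 → t_2 = 2.155782 - (3.218777)/(13.942192) = 1.924916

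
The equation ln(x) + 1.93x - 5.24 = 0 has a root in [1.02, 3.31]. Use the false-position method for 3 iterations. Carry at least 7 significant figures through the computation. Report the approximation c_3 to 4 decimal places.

f(1.020000) = -3.251597, f(3.310000) = 2.345248
step 1: c = 2.350420, f(c) = 0.150906 > 0 → new bracket [1.020000, 2.350420]
step 2: c = 2.291414, f(c) = 0.011599 > 0 → new bracket [1.020000, 2.291414]
step 3: c = 2.286895, f(c) = 0.000903 > 0 → new bracket [1.020000, 2.286895]

2.2869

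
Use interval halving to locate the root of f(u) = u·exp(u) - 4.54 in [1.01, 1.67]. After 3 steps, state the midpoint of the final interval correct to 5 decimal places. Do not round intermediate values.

f(1.010000) = -1.766943, f(1.670000) = 4.331320 (opposite signs)
step 1: m = 1.340000, f(m) = 0.577518 > 0 → root in [1.010000, 1.340000]
step 2: m = 1.175000, f(m) = -0.735182 < 0 → root in [1.175000, 1.340000]
step 3: m = 1.257500, f(m) = -0.117852 < 0 → root in [1.257500, 1.340000]
Midpoint of [1.257500, 1.340000] = 1.298750

1.29875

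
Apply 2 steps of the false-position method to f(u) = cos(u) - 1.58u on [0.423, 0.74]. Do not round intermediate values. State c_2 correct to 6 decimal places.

f(0.423000) = 0.243522, f(0.740000) = -0.430731
step 1: c = 0.537492, f(c) = 0.009759 > 0 → new bracket [0.537492, 0.740000]
step 2: c = 0.541978, f(c) = 0.000365 > 0 → new bracket [0.541978, 0.740000]

0.541978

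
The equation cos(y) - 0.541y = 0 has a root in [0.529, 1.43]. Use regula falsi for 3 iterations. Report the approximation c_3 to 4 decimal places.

0.9993

False-position update: c = (a·f(b) − b·f(a))/(f(b) − f(a)); replace the endpoint whose sign matches f(c).
f(0.529000) = 0.577123, f(1.430000) = -0.633298
step 1: c = 0.958592, f(c) = 0.056074 > 0 → new bracket [0.958592, 1.430000]
step 2: c = 0.996937, f(c) = 0.003534 > 0 → new bracket [0.996937, 1.430000]
step 3: c = 0.999340, f(c) = 0.000214 > 0 → new bracket [0.999340, 1.430000]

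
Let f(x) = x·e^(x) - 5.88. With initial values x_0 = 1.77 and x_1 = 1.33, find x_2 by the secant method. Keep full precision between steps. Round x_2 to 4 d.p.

1.3998

Secant update: x_(k+1) = x_k − f(x_k)·(x_k − x_(k-1))/(f(x_k) − f(x_(k-1))).
f(x_0) = 4.511410, f(x_1) = -0.851212
x_2 = 1.330000 - (-0.851212)·(1.330000 - 1.770000)/(-0.851212 - (4.511410)) = 1.399841; f(x_2) = -0.204263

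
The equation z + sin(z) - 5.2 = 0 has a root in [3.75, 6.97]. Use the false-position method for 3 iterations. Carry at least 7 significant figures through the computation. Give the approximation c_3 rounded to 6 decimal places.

f(3.750000) = -2.021561, f(6.970000) = 2.404077
step 1: c = 5.220845, f(c) = -0.852653 < 0 → new bracket [5.220845, 6.970000]
step 2: c = 5.678795, f(c) = -0.089465 < 0 → new bracket [5.678795, 6.970000]
step 3: c = 5.725122, f(c) = -0.004422 < 0 → new bracket [5.725122, 6.970000]

5.725122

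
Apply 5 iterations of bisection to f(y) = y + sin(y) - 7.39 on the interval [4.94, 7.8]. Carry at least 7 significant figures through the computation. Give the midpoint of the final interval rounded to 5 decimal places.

6.86156

f(4.940000) = -3.424208, f(7.800000) = 1.408543 (opposite signs)
step 1: m = 6.370000, f(m) = -0.933294 < 0 → root in [6.370000, 7.800000]
step 2: m = 7.085000, f(m) = 0.413619 > 0 → root in [6.370000, 7.085000]
step 3: m = 6.727500, f(m) = -0.232661 < 0 → root in [6.727500, 7.085000]
step 4: m = 6.906250, f(m) = 0.099777 > 0 → root in [6.727500, 6.906250]
step 5: m = 6.816875, f(m) = -0.064412 < 0 → root in [6.816875, 6.906250]
Midpoint of [6.816875, 6.906250] = 6.861562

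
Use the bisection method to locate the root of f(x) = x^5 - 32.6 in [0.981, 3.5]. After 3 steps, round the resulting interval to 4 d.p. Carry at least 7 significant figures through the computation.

f(0.981000) = -31.691458, f(3.500000) = 492.618750 (opposite signs)
step 1: m = 2.240500, f(m) = 23.857903 > 0 → root in [0.981000, 2.240500]
step 2: m = 1.610750, f(m) = -21.757219 < 0 → root in [1.610750, 2.240500]
step 3: m = 1.925625, f(m) = -6.123622 < 0 → root in [1.925625, 2.240500]

[1.9256, 2.2405]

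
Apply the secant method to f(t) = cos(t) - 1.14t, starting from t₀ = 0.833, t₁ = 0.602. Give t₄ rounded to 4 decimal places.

Secant update: t_(k+1) = t_k − f(t_k)·(t_k − t_(k-1))/(f(t_k) − f(t_(k-1))).
f(t_0) = -0.276961, f(t_1) = 0.137925
t_2 = 0.602000 - (0.137925)·(0.602000 - 0.833000)/(0.137925 - (-0.276961)) = 0.678794; f(t_2) = 0.004506
t_3 = 0.678794 - (0.004506)·(0.678794 - 0.602000)/(0.004506 - (0.137925)) = 0.681387; f(t_3) = -0.000082
t_4 = 0.681387 - (-0.000082)·(0.681387 - 0.678794)/(-0.000082 - (0.004506)) = 0.681341; f(t_4) = 0.000000

0.6813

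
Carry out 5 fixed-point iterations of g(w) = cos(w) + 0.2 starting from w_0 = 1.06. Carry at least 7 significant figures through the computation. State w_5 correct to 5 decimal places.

0.80399

w_1 = g(1.060000) = 0.688872
w_2 = g(0.688872) = 0.971963
w_3 = g(0.971963) = 0.763679
w_4 = g(0.763679) = 0.922297
w_5 = g(0.922297) = 0.803991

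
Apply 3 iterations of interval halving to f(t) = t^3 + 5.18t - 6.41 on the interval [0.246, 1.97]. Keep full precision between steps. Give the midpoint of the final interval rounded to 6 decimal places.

1.000250

f(0.246000) = -5.120833, f(1.970000) = 11.439973 (opposite signs)
step 1: m = 1.108000, f(m) = 0.689692 > 0 → root in [0.246000, 1.108000]
step 2: m = 0.677000, f(m) = -2.592851 < 0 → root in [0.677000, 1.108000]
step 3: m = 0.892500, f(m) = -1.075924 < 0 → root in [0.892500, 1.108000]
Midpoint of [0.892500, 1.108000] = 1.000250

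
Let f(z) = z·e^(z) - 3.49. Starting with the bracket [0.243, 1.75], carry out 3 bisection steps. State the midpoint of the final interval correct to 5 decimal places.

f(0.243000) = -3.180158, f(1.750000) = 6.580555 (opposite signs)
step 1: m = 0.996500, f(m) = -0.790696 < 0 → root in [0.996500, 1.750000]
step 2: m = 1.373250, f(m) = 1.931813 > 0 → root in [0.996500, 1.373250]
step 3: m = 1.184875, f(m) = 0.384871 > 0 → root in [0.996500, 1.184875]
Midpoint of [0.996500, 1.184875] = 1.090688

1.09069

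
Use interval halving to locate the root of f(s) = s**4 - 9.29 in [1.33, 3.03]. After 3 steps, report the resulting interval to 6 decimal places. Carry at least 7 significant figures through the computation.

[1.542500, 1.755000]

f(1.330000) = -6.160993, f(3.030000) = 74.998925 (opposite signs)
step 1: m = 2.180000, f(m) = 13.295306 > 0 → root in [1.330000, 2.180000]
step 2: m = 1.755000, f(m) = 0.196554 > 0 → root in [1.330000, 1.755000]
step 3: m = 1.542500, f(m) = -3.628902 < 0 → root in [1.542500, 1.755000]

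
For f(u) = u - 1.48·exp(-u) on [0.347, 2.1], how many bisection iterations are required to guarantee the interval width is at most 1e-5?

18

Initial width b − a = 2.1 − 0.347 = 1.753000.
After n steps the width is (b−a)/2^n; need (b−a)/2^n ≤ 1e-5.
So n ≥ log₂(1.753000/1e-5) = log₂(175300.0000) ≈ 17.4195.
Hence n = 18.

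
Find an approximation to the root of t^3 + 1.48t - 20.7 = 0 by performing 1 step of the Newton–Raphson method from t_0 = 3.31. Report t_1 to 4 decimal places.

f'(t) = 3t^2 + 1.48
t_0 = 3.310000: f = 20.463491, f' = 34.348300 → t_1 = 3.310000 - (20.463491)/(34.348300) = 2.714236

2.7142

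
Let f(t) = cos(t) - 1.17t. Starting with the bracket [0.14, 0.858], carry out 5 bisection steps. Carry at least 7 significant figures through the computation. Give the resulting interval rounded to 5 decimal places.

f(0.140000) = 0.826416, f(0.858000) = -0.349908 (opposite signs)
step 1: m = 0.499000, f(m) = 0.294232 > 0 → root in [0.499000, 0.858000]
step 2: m = 0.678500, f(m) = -0.015330 < 0 → root in [0.499000, 0.678500]
step 3: m = 0.588750, f(m) = 0.142798 > 0 → root in [0.588750, 0.678500]
step 4: m = 0.633625, f(m) = 0.064545 > 0 → root in [0.633625, 0.678500]
step 5: m = 0.656062, f(m) = 0.024807 > 0 → root in [0.656062, 0.678500]

[0.65606, 0.67850]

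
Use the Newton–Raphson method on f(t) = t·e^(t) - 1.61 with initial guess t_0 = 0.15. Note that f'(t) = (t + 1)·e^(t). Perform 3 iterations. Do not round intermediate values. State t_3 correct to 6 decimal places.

0.768329

t_0 = 0.150000: f = -1.435725, f' = 1.336109 → t_1 = 0.150000 - (-1.435725)/(1.336109) = 1.224556
t_1 = 1.224556: f = 2.556744, f' = 7.569401 → t_2 = 1.224556 - (2.556744)/(7.569401) = 0.886783
t_2 = 0.886783: f = 0.542494, f' = 4.579802 → t_3 = 0.886783 - (0.542494)/(4.579802) = 0.768329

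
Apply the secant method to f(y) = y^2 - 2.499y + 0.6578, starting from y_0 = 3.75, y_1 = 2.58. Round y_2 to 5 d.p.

2.35375

f(y_0) = 5.349050, f(y_1) = 0.866780
y_2 = 2.580000 - (0.866780)·(2.580000 - 3.750000)/(0.866780 - (5.349050)) = 2.353746; f(y_2) = 0.315908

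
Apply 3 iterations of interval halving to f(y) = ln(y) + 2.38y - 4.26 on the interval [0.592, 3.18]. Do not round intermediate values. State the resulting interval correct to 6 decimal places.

f(0.592000) = -3.375289, f(3.180000) = 4.465281 (opposite signs)
step 1: m = 1.886000, f(m) = 0.863138 > 0 → root in [0.592000, 1.886000]
step 2: m = 1.239000, f(m) = -1.096875 < 0 → root in [1.239000, 1.886000]
step 3: m = 1.562500, f(m) = -0.094963 < 0 → root in [1.562500, 1.886000]

[1.562500, 1.886000]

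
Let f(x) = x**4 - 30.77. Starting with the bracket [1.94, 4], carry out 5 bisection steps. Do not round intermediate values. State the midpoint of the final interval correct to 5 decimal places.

f(1.940000) = -16.605315, f(4.000000) = 225.230000 (opposite signs)
step 1: m = 2.970000, f(m) = 47.038277 > 0 → root in [1.940000, 2.970000]
step 2: m = 2.455000, f(m) = 5.555030 > 0 → root in [1.940000, 2.455000]
step 3: m = 2.197500, f(m) = -7.450699 < 0 → root in [2.197500, 2.455000]
step 4: m = 2.326250, f(m) = -1.486327 < 0 → root in [2.326250, 2.455000]
step 5: m = 2.390625, f(m) = 1.892230 > 0 → root in [2.326250, 2.390625]
Midpoint of [2.326250, 2.390625] = 2.358437

2.35844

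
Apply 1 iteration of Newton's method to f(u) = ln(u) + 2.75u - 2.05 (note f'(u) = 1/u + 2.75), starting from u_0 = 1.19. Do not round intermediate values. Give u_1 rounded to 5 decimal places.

0.80105

u_0 = 1.190000: f = 1.396453, f' = 3.590336 → u_1 = 1.190000 - (1.396453)/(3.590336) = 0.801052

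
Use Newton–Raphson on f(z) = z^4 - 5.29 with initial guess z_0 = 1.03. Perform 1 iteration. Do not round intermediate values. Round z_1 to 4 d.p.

1.9828

f'(z) = 4z^3
z_0 = 1.030000: f = -4.164491, f' = 4.370908 → z_1 = 1.030000 - (-4.164491)/(4.370908) = 1.982775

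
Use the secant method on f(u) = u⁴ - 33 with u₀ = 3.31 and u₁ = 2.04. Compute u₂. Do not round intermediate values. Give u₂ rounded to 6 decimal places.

2.233882

f(u_0) = 87.036127, f(u_1) = -15.681085
u_2 = 2.040000 - (-15.681085)·(2.040000 - 3.310000)/(-15.681085 - (87.036127)) = 2.233882; f(u_2) = -8.097634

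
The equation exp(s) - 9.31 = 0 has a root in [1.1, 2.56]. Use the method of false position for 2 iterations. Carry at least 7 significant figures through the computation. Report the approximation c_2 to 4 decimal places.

f(1.100000) = -6.305834, f(2.560000) = 3.625817
step 1: c = 2.026988, f(c) = -1.718816 < 0 → new bracket [2.026988, 2.560000]
step 2: c = 2.198403, f(c) = -0.299392 < 0 → new bracket [2.198403, 2.560000]

2.1984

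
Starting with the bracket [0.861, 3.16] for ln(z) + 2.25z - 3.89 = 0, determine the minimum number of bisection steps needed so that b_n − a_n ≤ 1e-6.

Initial width b − a = 3.16 − 0.861 = 2.299000.
After n steps the width is (b−a)/2^n; need (b−a)/2^n ≤ 1e-6.
So n ≥ log₂(2.299000/1e-6) = log₂(2299000.0000) ≈ 21.1326.
Hence n = 22.

22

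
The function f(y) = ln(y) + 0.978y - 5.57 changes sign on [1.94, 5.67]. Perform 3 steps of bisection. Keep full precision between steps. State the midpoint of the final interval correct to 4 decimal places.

4.0381

f(1.940000) = -3.009992, f(5.670000) = 1.710449 (opposite signs)
step 1: m = 3.805000, f(m) = -0.512394 < 0 → root in [3.805000, 5.670000]
step 2: m = 4.737500, f(m) = 0.618785 > 0 → root in [3.805000, 4.737500]
step 3: m = 4.271250, f(m) = 0.059189 > 0 → root in [3.805000, 4.271250]
Midpoint of [3.805000, 4.271250] = 4.038125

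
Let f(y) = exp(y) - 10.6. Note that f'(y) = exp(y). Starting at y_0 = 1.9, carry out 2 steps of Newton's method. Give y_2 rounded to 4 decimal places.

y_0 = 1.900000: f = -3.914106, f' = 6.685894 → y_1 = 1.900000 - (-3.914106)/(6.685894) = 2.485427
y_1 = 2.485427: f = 1.406250, f' = 12.006250 → y_2 = 2.485427 - (1.406250)/(12.006250) = 2.368301

2.3683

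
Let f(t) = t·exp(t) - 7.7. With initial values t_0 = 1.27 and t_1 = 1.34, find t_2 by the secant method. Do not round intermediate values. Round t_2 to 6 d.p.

f(t_0) = -3.177717, f(t_1) = -2.582482
t_2 = 1.340000 - (-2.582482)·(1.340000 - 1.270000)/(-2.582482 - (-3.177717)) = 1.643701; f(t_2) = 0.804978

1.643701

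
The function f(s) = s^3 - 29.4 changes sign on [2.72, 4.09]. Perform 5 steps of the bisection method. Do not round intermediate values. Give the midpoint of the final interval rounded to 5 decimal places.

f(2.720000) = -9.276352, f(4.090000) = 39.017929 (opposite signs)
step 1: m = 3.405000, f(m) = 10.077655 > 0 → root in [2.720000, 3.405000]
step 2: m = 3.062500, f(m) = -0.677100 < 0 → root in [3.062500, 3.405000]
step 3: m = 3.233750, f(m) = 4.415773 > 0 → root in [3.062500, 3.233750]
step 4: m = 3.148125, f(m) = 1.800094 > 0 → root in [3.062500, 3.148125]
step 5: m = 3.105313, f(m) = 0.544422 > 0 → root in [3.062500, 3.105313]
Midpoint of [3.062500, 3.105313] = 3.083906

3.08391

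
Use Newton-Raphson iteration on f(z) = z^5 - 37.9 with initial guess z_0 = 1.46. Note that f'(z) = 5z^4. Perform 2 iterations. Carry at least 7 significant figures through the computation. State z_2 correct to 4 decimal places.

z_0 = 1.460000: f = -31.266171, f' = 22.718593 → z_1 = 1.460000 - (-31.266171)/(22.718593) = 2.836237
z_1 = 2.836237: f = 145.632377, f' = 323.549070 → z_2 = 2.836237 - (145.632377)/(323.549070) = 2.386128

2.3861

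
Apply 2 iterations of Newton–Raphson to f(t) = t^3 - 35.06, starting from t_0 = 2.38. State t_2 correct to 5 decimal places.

f'(t) = 3t^2
t_0 = 2.380000: f = -21.578728, f' = 16.993200 → t_1 = 2.380000 - (-21.578728)/(16.993200) = 3.649845
t_1 = 3.649845: f = 13.560925, f' = 39.964103 → t_2 = 3.649845 - (13.560925)/(39.964103) = 3.310517

3.31052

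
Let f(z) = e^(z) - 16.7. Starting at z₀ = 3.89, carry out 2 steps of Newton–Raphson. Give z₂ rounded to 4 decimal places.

Newton update: z ← z − f(z)/f'(z).
f'(z) = e^(z)
z_0 = 3.890000: f = 32.210887, f' = 48.910887 → z_1 = 3.890000 - (32.210887)/(48.910887) = 3.231437
z_1 = 3.231437: f = 8.616017, f' = 25.316017 → z_2 = 3.231437 - (8.616017)/(25.316017) = 2.891099

2.8911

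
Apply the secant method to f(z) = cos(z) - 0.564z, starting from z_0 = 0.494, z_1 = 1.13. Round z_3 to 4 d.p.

0.9826

Secant update: z_(k+1) = z_k − f(z_k)·(z_k − z_(k-1))/(f(z_k) − f(z_(k-1))).
f(z_0) = 0.601827, f(z_1) = -0.210660
z_2 = 1.130000 - (-0.210660)·(1.130000 - 0.494000)/(-0.210660 - (0.601827)) = 0.965099; f(z_2) = 0.025019
z_3 = 0.965099 - (0.025019)·(0.965099 - 1.130000)/(0.025019 - (-0.210660)) = 0.982605; f(z_3) = 0.000668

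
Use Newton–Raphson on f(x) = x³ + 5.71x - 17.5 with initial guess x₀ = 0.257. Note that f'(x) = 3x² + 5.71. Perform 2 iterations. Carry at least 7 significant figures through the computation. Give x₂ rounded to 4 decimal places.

2.1715

x_0 = 0.257000: f = -16.015555, f' = 5.908147 → x_1 = 0.257000 - (-16.015555)/(5.908147) = 2.967758
x_1 = 2.967758: f = 25.584679, f' = 32.132759 → x_2 = 2.967758 - (25.584679)/(32.132759) = 2.171540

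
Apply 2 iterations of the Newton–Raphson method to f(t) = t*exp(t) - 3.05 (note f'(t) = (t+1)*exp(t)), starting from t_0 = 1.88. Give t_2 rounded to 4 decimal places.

1.1258

Newton update: t ← t − f(t)/f'(t).
t_0 = 1.880000: f = 9.270589, f' = 18.874094 → t_1 = 1.880000 - (9.270589)/(18.874094) = 1.388819
t_1 = 1.388819: f = 2.519322, f' = 9.579435 → t_2 = 1.388819 - (2.519322)/(9.579435) = 1.125827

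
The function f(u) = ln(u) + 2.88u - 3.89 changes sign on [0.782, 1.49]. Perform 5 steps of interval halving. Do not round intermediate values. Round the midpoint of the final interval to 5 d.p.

1.25769

f(0.782000) = -1.883741, f(1.490000) = 0.799976 (opposite signs)
step 1: m = 1.136000, f(m) = -0.490807 < 0 → root in [1.136000, 1.490000]
step 2: m = 1.313000, f(m) = 0.163755 > 0 → root in [1.136000, 1.313000]
step 3: m = 1.224500, f(m) = -0.160907 < 0 → root in [1.224500, 1.313000]
step 4: m = 1.268750, f(m) = 0.002032 > 0 → root in [1.224500, 1.268750]
step 5: m = 1.246625, f(m) = -0.079280 < 0 → root in [1.246625, 1.268750]
Midpoint of [1.246625, 1.268750] = 1.257688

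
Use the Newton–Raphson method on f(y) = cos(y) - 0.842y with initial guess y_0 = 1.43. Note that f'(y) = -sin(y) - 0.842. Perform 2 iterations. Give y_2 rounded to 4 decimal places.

0.8150

Newton update: y ← y − f(y)/f'(y).
y_0 = 1.430000: f = -1.063728, f' = -1.832105 → y_1 = 1.430000 - (-1.063728)/(-1.832105) = 0.849395
y_1 = 0.849395: f = -0.054754, f' = -1.592881 → y_2 = 0.849395 - (-0.054754)/(-1.592881) = 0.815021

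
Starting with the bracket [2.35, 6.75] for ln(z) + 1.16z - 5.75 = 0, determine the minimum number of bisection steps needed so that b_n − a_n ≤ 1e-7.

Initial width b − a = 6.75 − 2.35 = 4.400000.
After n steps the width is (b−a)/2^n; need (b−a)/2^n ≤ 1e-7.
So n ≥ log₂(4.400000/1e-7) = log₂(44000000.0000) ≈ 25.3910.
Hence n = 26.

26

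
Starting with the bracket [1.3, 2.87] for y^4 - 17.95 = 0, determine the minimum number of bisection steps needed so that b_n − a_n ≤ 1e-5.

Initial width b − a = 2.87 − 1.3 = 1.570000.
After n steps the width is (b−a)/2^n; need (b−a)/2^n ≤ 1e-5.
So n ≥ log₂(1.570000/1e-5) = log₂(157000.0000) ≈ 17.2604.
Hence n = 18.

18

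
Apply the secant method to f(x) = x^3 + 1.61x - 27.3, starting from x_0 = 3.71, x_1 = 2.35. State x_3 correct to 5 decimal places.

Secant update: x_(k+1) = x_k − f(x_k)·(x_k − x_(k-1))/(f(x_k) − f(x_(k-1))).
f(x_0) = 29.737911, f(x_1) = -10.538625
x_2 = 2.350000 - (-10.538625)·(2.350000 - 3.710000)/(-10.538625 - (29.737911)) = 2.705853; f(x_2) = -3.132292
x_3 = 2.705853 - (-3.132292)·(2.705853 - 2.350000)/(-3.132292 - (-10.538625)) = 2.856351; f(x_3) = 0.602946

2.85635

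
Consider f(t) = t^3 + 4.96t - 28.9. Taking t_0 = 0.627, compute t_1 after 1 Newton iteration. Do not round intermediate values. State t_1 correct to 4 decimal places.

4.7876

f'(t) = 3t^2 + 4.96
t_0 = 0.627000: f = -25.543588, f' = 6.139387 → t_1 = 0.627000 - (-25.543588)/(6.139387) = 4.787609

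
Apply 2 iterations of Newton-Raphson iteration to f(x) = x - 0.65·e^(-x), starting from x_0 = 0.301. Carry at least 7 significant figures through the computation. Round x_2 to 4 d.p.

0.4250

Newton update: x ← x − f(x)/f'(x).
f'(x) = 1 + 0.65·e^(-x)
x_0 = 0.301000: f = -0.180051, f' = 1.481051 → x_1 = 0.301000 - (-0.180051)/(1.481051) = 0.422569
x_1 = 0.422569: f = -0.003415, f' = 1.425984 → x_2 = 0.422569 - (-0.003415)/(1.425984) = 0.424964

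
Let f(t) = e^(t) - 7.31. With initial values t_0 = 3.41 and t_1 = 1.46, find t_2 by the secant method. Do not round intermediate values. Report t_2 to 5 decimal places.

1.68566

f(t_0) = 22.955244, f(t_1) = -3.004040
t_2 = 1.460000 - (-3.004040)·(1.460000 - 3.410000)/(-3.004040 - (22.955244)) = 1.685656; f(t_2) = -1.914008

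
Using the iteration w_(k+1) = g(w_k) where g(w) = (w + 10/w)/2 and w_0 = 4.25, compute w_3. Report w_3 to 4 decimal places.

w_1 = g(4.250000) = 3.301471
w_2 = g(3.301471) = 3.165212
w_3 = g(3.165212) = 3.162279

3.1623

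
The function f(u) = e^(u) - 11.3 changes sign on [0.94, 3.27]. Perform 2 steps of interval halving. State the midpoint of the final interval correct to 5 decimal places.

f(0.940000) = -8.740019, f(3.270000) = 15.011339 (opposite signs)
step 1: m = 2.105000, f(m) = -3.092897 < 0 → root in [2.105000, 3.270000]
step 2: m = 2.687500, f(m) = 3.394893 > 0 → root in [2.105000, 2.687500]
Midpoint of [2.105000, 2.687500] = 2.396250

2.39625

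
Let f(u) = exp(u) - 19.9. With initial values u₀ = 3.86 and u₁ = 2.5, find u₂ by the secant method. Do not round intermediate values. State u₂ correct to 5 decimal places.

2.79748

f(u_0) = 27.565351, f(u_1) = -7.717506
u_2 = 2.500000 - (-7.717506)·(2.500000 - 3.860000)/(-7.717506 - (27.565351)) = 2.797476; f(u_2) = -3.496805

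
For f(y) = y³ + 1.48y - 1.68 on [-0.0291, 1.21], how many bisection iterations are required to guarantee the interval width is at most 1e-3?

11

Initial width b − a = 1.21 − -0.0291 = 1.239100.
After n steps the width is (b−a)/2^n; need (b−a)/2^n ≤ 1e-3.
So n ≥ log₂(1.239100/1e-3) = log₂(1239.1000) ≈ 10.2751.
Hence n = 11.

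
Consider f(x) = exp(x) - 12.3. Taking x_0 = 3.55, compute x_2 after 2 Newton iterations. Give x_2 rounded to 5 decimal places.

2.57786

f'(x) = exp(x)
x_0 = 3.550000: f = 22.513317, f' = 34.813317 → x_1 = 3.550000 - (22.513317)/(34.813317) = 2.903313
x_1 = 2.903313: f = 5.934457, f' = 18.234457 → x_2 = 2.903313 - (5.934457)/(18.234457) = 2.577860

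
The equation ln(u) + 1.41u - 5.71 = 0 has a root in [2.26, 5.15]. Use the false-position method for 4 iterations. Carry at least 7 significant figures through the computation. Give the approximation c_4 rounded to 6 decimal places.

3.220245

False-position update: c = (a·f(b) − b·f(a))/(f(b) − f(a)); replace the endpoint whose sign matches f(c).
f(2.260000) = -1.708035, f(5.150000) = 3.190497
step 1: c = 3.267694, f(c) = 0.081533 > 0 → new bracket [2.260000, 3.267694]
step 2: c = 3.221783, f(c) = 0.002649 > 0 → new bracket [2.260000, 3.221783]
step 3: c = 3.220294, f(c) = 0.000087 > 0 → new bracket [2.260000, 3.220294]
step 4: c = 3.220245, f(c) = 0.000003 > 0 → new bracket [2.260000, 3.220245]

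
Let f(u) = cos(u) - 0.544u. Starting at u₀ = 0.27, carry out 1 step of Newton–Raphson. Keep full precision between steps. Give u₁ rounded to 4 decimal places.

1.2776

f'(u) = -sin(u) - 0.544
u_0 = 0.270000: f = 0.816891, f' = -0.810731 → u_1 = 0.270000 - (0.816891)/(-0.810731) = 1.277597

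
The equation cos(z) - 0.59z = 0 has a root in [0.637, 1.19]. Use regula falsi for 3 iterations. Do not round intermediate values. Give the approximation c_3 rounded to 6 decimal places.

0.965023

f(0.637000) = 0.428054, f(1.190000) = -0.330440
step 1: c = 0.949084, f(c) = 0.022469 > 0 → new bracket [0.949084, 1.190000]
step 2: c = 0.964422, f(c) = 0.000883 > 0 → new bracket [0.964422, 1.190000]
step 3: c = 0.965023, f(c) = 0.000034 > 0 → new bracket [0.965023, 1.190000]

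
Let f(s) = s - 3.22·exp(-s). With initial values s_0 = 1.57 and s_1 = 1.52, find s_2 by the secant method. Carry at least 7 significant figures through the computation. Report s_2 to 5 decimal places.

1.03643

f(s_0) = 0.900095, f(s_1) = 0.815748
s_2 = 1.520000 - (0.815748)·(1.520000 - 1.570000)/(0.815748 - (0.900095)) = 1.036432; f(s_2) = -0.105760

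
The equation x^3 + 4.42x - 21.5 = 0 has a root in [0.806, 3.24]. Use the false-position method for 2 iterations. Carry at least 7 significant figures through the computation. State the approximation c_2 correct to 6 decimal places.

2.109911

False-position update: c = (a·f(b) − b·f(a))/(f(b) − f(a)); replace the endpoint whose sign matches f(c).
f(0.806000) = -17.413873, f(3.240000) = 26.833024
step 1: c = 1.763929, f(c) = -8.215071 < 0 → new bracket [1.763929, 3.240000]
step 2: c = 2.109911, f(c) = -2.781448 < 0 → new bracket [2.109911, 3.240000]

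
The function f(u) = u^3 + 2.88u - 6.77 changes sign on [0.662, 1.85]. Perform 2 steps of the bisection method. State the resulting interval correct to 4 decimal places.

f(0.662000) = -4.573322, f(1.850000) = 4.889625 (opposite signs)
step 1: m = 1.256000, f(m) = -1.171335 < 0 → root in [1.256000, 1.850000]
step 2: m = 1.553000, f(m) = 1.448179 > 0 → root in [1.256000, 1.553000]

[1.2560, 1.5530]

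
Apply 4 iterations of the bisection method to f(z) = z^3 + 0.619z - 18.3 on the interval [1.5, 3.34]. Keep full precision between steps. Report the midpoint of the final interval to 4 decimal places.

f(1.500000) = -13.996500, f(3.340000) = 21.027164 (opposite signs)
step 1: m = 2.420000, f(m) = -2.629532 < 0 → root in [2.420000, 3.340000]
step 2: m = 2.880000, f(m) = 7.370592 > 0 → root in [2.420000, 2.880000]
step 3: m = 2.650000, f(m) = 1.949975 > 0 → root in [2.420000, 2.650000]
step 4: m = 2.535000, f(m) = -0.440355 < 0 → root in [2.535000, 2.650000]
Midpoint of [2.535000, 2.650000] = 2.592500

2.5925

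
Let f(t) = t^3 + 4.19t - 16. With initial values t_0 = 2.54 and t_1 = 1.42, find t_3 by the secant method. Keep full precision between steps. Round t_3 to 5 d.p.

Secant update: t_(k+1) = t_k − f(t_k)·(t_k − t_(k-1))/(f(t_k) − f(t_(k-1))).
f(t_0) = 11.029664, f(t_1) = -7.186912
t_2 = 1.420000 - (-7.186912)·(1.420000 - 2.540000)/(-7.186912 - (11.029664)) = 1.861869; f(t_2) = -1.744494
t_3 = 1.861869 - (-1.744494)·(1.861869 - 1.420000)/(-1.744494 - (-7.186912)) = 2.003504; f(t_3) = 0.436808

2.00350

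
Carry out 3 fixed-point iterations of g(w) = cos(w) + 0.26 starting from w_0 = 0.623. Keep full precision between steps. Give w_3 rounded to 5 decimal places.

w_1 = g(0.623000) = 1.072132
w_2 = g(1.072132) = 0.738253
w_3 = g(0.738253) = 0.999645

0.99965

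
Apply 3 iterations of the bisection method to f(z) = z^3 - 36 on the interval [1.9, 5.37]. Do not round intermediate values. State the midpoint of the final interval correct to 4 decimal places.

f(1.900000) = -29.141000, f(5.370000) = 118.854153 (opposite signs)
step 1: m = 3.635000, f(m) = 12.030073 > 0 → root in [1.900000, 3.635000]
step 2: m = 2.767500, f(m) = -14.803562 < 0 → root in [2.767500, 3.635000]
step 3: m = 3.201250, f(m) = -3.193585 < 0 → root in [3.201250, 3.635000]
Midpoint of [3.201250, 3.635000] = 3.418125

3.4181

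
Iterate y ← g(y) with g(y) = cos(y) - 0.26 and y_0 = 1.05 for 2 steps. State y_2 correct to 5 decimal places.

y_1 = g(1.050000) = 0.237571
y_2 = g(0.237571) = 0.711912

0.71191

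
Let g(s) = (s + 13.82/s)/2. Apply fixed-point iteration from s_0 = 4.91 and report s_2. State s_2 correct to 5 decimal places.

3.72024

s_1 = g(4.910000) = 3.862332
s_2 = g(3.862332) = 3.720241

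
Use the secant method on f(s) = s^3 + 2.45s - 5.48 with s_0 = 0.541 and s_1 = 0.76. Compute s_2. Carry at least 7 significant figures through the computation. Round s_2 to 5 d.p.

Secant update: s_(k+1) = s_k − f(s_k)·(s_k − s_(k-1))/(f(s_k) − f(s_(k-1))).
f(s_0) = -3.996210, f(s_1) = -3.179024
s_2 = 0.760000 - (-3.179024)·(0.760000 - 0.541000)/(-3.179024 - (-3.996210)) = 1.611956; f(s_2) = 2.657803

1.61196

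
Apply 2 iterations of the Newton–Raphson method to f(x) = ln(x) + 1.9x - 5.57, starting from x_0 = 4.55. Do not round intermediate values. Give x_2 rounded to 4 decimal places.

Newton update: x ← x − f(x)/f'(x).
f'(x) = 1/x + 1.9
x_0 = 4.550000: f = 4.590127, f' = 2.119780 → x_1 = 4.550000 - (4.590127)/(2.119780) = 2.384621
x_1 = 2.384621: f = -0.170180, f' = 2.319354 → x_2 = 2.384621 - (-0.170180)/(2.319354) = 2.457995

2.4580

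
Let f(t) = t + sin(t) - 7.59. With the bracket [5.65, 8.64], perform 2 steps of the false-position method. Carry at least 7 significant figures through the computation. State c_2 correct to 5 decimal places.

7.01993

f(5.650000) = -2.531716, f(8.640000) = 1.756668
step 1: c = 7.415194, f(c) = 0.730462 > 0 → new bracket [5.650000, 7.415194]
step 2: c = 7.019935, f(c) = 0.101818 > 0 → new bracket [5.650000, 7.019935]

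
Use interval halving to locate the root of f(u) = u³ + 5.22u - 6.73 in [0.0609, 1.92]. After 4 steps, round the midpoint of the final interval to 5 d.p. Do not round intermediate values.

1.04855

f(0.060900) = -6.411876, f(1.920000) = 10.370288 (opposite signs)
step 1: m = 0.990450, f(m) = -0.588228 < 0 → root in [0.990450, 1.920000]
step 2: m = 1.455225, f(m) = 3.947975 > 0 → root in [0.990450, 1.455225]
step 3: m = 1.222838, f(m) = 1.481759 > 0 → root in [0.990450, 1.222838]
step 4: m = 1.106644, f(m) = 0.401943 > 0 → root in [0.990450, 1.106644]
Midpoint of [0.990450, 1.106644] = 1.048547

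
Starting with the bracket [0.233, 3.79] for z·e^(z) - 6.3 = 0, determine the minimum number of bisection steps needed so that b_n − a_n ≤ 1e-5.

Initial width b − a = 3.79 − 0.233 = 3.557000.
After n steps the width is (b−a)/2^n; need (b−a)/2^n ≤ 1e-5.
So n ≥ log₂(3.557000/1e-5) = log₂(355700.0000) ≈ 18.4403.
Hence n = 19.

19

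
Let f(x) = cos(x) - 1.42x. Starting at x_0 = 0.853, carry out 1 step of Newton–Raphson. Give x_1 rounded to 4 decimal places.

0.5983

Newton update: x ← x − f(x)/f'(x).
f'(x) = -sin(x) - 1.42
x_0 = 0.853000: f = -0.553534, f' = -2.173257 → x_1 = 0.853000 - (-0.553534)/(-2.173257) = 0.598298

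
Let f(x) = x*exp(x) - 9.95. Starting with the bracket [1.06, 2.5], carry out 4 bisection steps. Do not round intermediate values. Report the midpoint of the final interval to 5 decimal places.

f(1.060000) = -6.890447, f(2.500000) = 20.506235 (opposite signs)
step 1: m = 1.780000, f(m) = 0.605144 > 0 → root in [1.060000, 1.780000]
step 2: m = 1.420000, f(m) = -4.075289 < 0 → root in [1.420000, 1.780000]
step 3: m = 1.600000, f(m) = -2.025148 < 0 → root in [1.600000, 1.780000]
step 4: m = 1.690000, f(m) = -0.791078 < 0 → root in [1.690000, 1.780000]
Midpoint of [1.690000, 1.780000] = 1.735000

1.73500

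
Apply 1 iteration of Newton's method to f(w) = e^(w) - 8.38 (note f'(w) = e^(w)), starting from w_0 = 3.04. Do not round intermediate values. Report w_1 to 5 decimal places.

Newton update: w ← w − f(w)/f'(w).
w_0 = 3.040000: f = 12.525243, f' = 20.905243 → w_1 = 3.040000 - (12.525243)/(20.905243) = 2.440856

2.44086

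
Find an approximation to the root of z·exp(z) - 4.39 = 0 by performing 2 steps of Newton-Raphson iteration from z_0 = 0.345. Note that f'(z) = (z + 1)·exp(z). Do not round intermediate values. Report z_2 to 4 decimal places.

z_0 = 0.345000: f = -3.902863, f' = 1.899126 → z_1 = 0.345000 - (-3.902863)/(1.899126) = 2.400084
z_1 = 2.400084: f = 22.068754, f' = 37.482851 → z_2 = 2.400084 - (22.068754)/(37.482851) = 1.811314

1.8113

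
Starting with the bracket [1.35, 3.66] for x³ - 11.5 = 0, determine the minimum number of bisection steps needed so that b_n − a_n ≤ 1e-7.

Initial width b − a = 3.66 − 1.35 = 2.310000.
After n steps the width is (b−a)/2^n; need (b−a)/2^n ≤ 1e-7.
So n ≥ log₂(2.310000/1e-7) = log₂(23100000.0000) ≈ 24.4614.
Hence n = 25.

25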